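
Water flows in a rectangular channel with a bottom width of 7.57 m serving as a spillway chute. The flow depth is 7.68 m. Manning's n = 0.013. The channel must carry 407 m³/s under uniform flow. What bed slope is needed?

S = 0.0024

Flow area A = b·y = 7.57 × 7.68 = 58.14 m². Wetted perimeter P = b + 2y = 7.57 + 2×7.68 = 22.93 m.
Hydraulic radius R = A/P = 58.14/22.93 = 2.535 m.
From Manning's equation, S = [nQ / (1 A R^(2/3))]² = [0.013 × 407 / (1 × 58.14 × 2.535^(2/3))]² = 0.0024.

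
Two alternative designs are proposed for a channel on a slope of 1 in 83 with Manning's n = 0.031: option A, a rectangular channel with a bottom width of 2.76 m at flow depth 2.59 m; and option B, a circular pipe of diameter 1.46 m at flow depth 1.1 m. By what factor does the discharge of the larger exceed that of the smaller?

8.5

Channel A: Flow area A = b·y = 2.76 × 2.59 = 7.148 m². Wetted perimeter P = b + 2y = 2.76 + 2×2.59 = 7.94 m. Hydraulic radius R = A/P = 7.148/7.94 = 0.9003 m. Q_A = (1/0.031)·7.148·0.9003^(2/3)·√0.01205 = 23.6 m³/s.
Channel B: For a circular section of diameter D = 1.46 m at depth y = 1.1 m, the central angle is θ = 2 arccos(1 − 2y/D) = 4.205 rad. Then A = (D²/8)(θ − sin θ) = 1.353 m² and P = Dθ/2 = 3.069 m. Hydraulic radius R = A/P = 1.353/3.069 = 0.4409 m. Q_B = (1/0.031)·1.353·0.4409^(2/3)·√0.01205 = 2.775 m³/s.
The larger discharge is 23.6 m³/s and the smaller is 2.775 m³/s; the ratio is 8.5.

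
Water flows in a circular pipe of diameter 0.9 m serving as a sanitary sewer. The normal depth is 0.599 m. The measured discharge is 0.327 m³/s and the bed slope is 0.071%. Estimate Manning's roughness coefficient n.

For a circular section of diameter D = 0.9 m at depth y = 0.599 m, the central angle is θ = 2 arccos(1 − 2y/D) = 3.817 rad. Then A = (D²/8)(θ − sin θ) = 0.4497 m² and P = Dθ/2 = 1.717 m.
Hydraulic radius R = A/P = 0.4497/1.717 = 0.2618 m.
Rearranging Manning's equation: n = (1/Q) A R^(2/3) S^(1/2) = (1/0.327) × 0.4497 × 0.2618^(2/3) × √0.00071 = 0.015.

n = 0.015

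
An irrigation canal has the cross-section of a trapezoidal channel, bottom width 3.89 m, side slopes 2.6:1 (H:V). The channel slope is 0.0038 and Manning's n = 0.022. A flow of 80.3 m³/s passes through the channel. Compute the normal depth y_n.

Manning's equation rearranged: A R^(2/3) = nQ / (1·√S) = 0.022 × 80.3 / (√0.0038) = 28.66.
Trying y = 2.06 m: A R^(2/3) = 21.98 — short.
Trying y = 2.96 m: A R^(2/3) = 48.52 — over.
Trying y = 2.33 m: A R^(2/3) = 28.65 — ≈ 28.66.

y_n = 2.33 m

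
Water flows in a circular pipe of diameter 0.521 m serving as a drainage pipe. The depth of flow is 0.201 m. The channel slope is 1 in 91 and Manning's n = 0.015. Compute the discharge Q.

Q = 0.121 m³/s

For a circular section of diameter D = 0.521 m at depth y = 0.201 m, the central angle is θ = 2 arccos(1 − 2y/D) = 2.681 rad. Then A = (D²/8)(θ − sin θ) = 0.07587 m² and P = Dθ/2 = 0.6983 m.
Hydraulic radius R = A/P = 0.07587/0.6983 = 0.1086 m.
Manning's equation: Q = (1/n) A R^(2/3) S^(1/2) = (1/0.015) × 0.07587 × 0.1086^(2/3) × 0.01099^(1/2) = 0.121 m³/s.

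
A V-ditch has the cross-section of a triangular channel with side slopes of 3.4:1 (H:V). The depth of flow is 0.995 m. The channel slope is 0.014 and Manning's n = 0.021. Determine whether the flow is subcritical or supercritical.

supercritical

For a triangular section with side slope z = 3.4: A = zy² = 3.4×0.995² = 3.366 m²; P = 2y√(1+z²) = 2×0.995×3.544 = 7.053 m.
Hydraulic radius R = A/P = 3.366/7.053 = 0.4773 m.
V = (1/n) R^(2/3) √S = (1/0.021) × 0.4773^(2/3) × √0.014 = 3.441 m/s. Hydraulic depth D_h = A/T = 3.366/6.766 = 0.4975 m.
Froude number Fr = V/√(g·D_h) = 3.441/√(9.81×0.4975) = 1.56, which is greater than 1, so the flow is supercritical.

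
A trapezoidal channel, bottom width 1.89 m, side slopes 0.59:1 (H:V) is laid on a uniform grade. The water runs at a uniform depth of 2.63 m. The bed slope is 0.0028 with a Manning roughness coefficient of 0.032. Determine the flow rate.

Q = 16.3 m³/s

With bottom width b = 1.89 m and side slope z = 0.59: A = (b + zy)y = (1.89 + 0.59×2.63)×2.63 = 9.052 m²; P = b + 2y√(1+z²) = 1.89 + 2×2.63×1.161 = 7.997 m.
Hydraulic radius R = A/P = 9.052/7.997 = 1.132 m.
Manning's equation: Q = (1/n) A R^(2/3) S^(1/2) = (1/0.032) × 9.052 × 1.132^(2/3) × 0.0028^(1/2) = 16.3 m³/s.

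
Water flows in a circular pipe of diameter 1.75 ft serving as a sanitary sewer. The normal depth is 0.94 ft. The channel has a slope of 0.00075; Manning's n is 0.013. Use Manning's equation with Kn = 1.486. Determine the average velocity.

For a circular section of diameter D = 1.75 ft at depth y = 0.94 ft, the central angle is θ = 2 arccos(1 − 2y/D) = 3.29 rad. Then A = (D²/8)(θ − sin θ) = 1.316 ft² and P = Dθ/2 = 2.879 ft.
Hydraulic radius R = A/P = 1.316/2.879 = 0.4572 ft.
From Manning's equation, V = (1.486/n) R^(2/3) S^(1/2) = (1.486/0.013) × 0.4572^(2/3) × 0.00075^(1/2) = 1.86 ft/s.

V = 1.86 ft/s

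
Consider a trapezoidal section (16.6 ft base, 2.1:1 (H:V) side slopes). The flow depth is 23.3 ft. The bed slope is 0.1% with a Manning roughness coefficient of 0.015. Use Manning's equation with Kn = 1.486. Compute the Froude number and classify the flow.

With bottom width b = 16.6 ft and side slope z = 2.1: A = (b + zy)y = (16.6 + 2.1×23.3)×23.3 = 1527 ft²; P = b + 2y√(1+z²) = 16.6 + 2×23.3×2.326 = 125 ft.
Hydraulic radius R = A/P = 1527/125 = 12.22 ft.
V = (1.486/n) R^(2/3) √S = (1.486/0.015) × 12.22^(2/3) × √0.001 = 16.62 ft/s. Hydraulic depth D_h = A/T = 1527/114.5 = 13.34 ft.
Froude number Fr = V/√(g·D_h) = 16.62/√(32.2×13.34) = 0.802, which is less than 1, so the flow is subcritical.

subcritical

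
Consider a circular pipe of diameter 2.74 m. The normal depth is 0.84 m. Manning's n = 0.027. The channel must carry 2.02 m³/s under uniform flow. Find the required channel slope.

For a circular section of diameter D = 2.74 m at depth y = 0.84 m, the central angle is θ = 2 arccos(1 − 2y/D) = 2.347 rad. Then A = (D²/8)(θ − sin θ) = 1.533 m² and P = Dθ/2 = 3.216 m.
Hydraulic radius R = A/P = 1.533/3.216 = 0.4768 m.
From Manning's equation, S = [nQ / (1 A R^(2/3))]² = [0.027 × 2.02 / (1 × 1.533 × 0.4768^(2/3))]² = 0.0034.

S = 0.0034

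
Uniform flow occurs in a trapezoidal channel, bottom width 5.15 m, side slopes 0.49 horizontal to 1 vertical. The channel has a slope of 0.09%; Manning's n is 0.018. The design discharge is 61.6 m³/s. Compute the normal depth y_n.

y_n = 3.54 m

Manning's equation rearranged: A R^(2/3) = nQ / (1·√S) = 0.018 × 61.6 / (√0.0009) = 36.96.
At y = 4.53 m: A R^(2/3) = 56.31 — over.
At y = 2.91 m: A R^(2/3) = 26.67 — short.
At y = 3.54 m: A R^(2/3) = 36.99 — ≈ 36.96.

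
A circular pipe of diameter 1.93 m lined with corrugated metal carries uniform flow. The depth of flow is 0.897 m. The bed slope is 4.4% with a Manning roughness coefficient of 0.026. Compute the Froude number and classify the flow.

supercritical

For a circular section of diameter D = 1.93 m at depth y = 0.897 m, the central angle is θ = 2 arccos(1 − 2y/D) = 3.001 rad. Then A = (D²/8)(θ − sin θ) = 1.332 m² and P = Dθ/2 = 2.896 m.
Hydraulic radius R = A/P = 1.332/2.896 = 0.4599 m.
V = (1/n) R^(2/3) √S = (1/0.026) × 0.4599^(2/3) × √0.044 = 4.807 m/s. Hydraulic depth D_h = A/T = 1.332/1.925 = 0.6917 m.
Froude number Fr = V/√(g·D_h) = 4.807/√(9.81×0.6917) = 1.85, which is greater than 1, so the flow is supercritical.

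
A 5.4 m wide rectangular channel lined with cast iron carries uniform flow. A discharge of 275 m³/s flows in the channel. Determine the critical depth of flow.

For a rectangular channel, critical depth y_c = (q²/g)^(1/3) where q = Q/b = 275/5.4 = 50.93 m²/s.
So y_c = (50.93²/9.81)^(1/3) = 6.42 m.

y_c = 6.42 m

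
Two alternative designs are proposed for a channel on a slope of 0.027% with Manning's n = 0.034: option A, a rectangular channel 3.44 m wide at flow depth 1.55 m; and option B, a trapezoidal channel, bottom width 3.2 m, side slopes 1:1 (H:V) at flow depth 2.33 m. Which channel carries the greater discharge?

Channel A: Flow area A = b·y = 3.44 × 1.55 = 5.332 m². Wetted perimeter P = b + 2y = 3.44 + 2×1.55 = 6.54 m. Hydraulic radius R = A/P = 5.332/6.54 = 0.8153 m. Q_A = (1/0.034)·5.332·0.8153^(2/3)·√0.00027 = 2.249 m³/s.
Channel B: With bottom width b = 3.2 m and side slope z = 1: A = (b + zy)y = (3.2 + 1×2.33)×2.33 = 12.88 m²; P = b + 2y√(1+z²) = 3.2 + 2×2.33×1.414 = 9.79 m. Hydraulic radius R = A/P = 12.88/9.79 = 1.316 m. Q_B = (1/0.034)·12.88·1.316^(2/3)·√0.00027 = 7.478 m³/s.
Q_A = 2.249 m³/s vs Q_B = 7.478 m³/s, so channel B carries more.

channel B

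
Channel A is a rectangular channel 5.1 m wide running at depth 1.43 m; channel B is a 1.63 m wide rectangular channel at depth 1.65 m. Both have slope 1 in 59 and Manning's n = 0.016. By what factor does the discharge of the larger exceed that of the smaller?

3.83

Channel A: Flow area A = b·y = 5.1 × 1.43 = 7.293 m². Wetted perimeter P = b + 2y = 5.1 + 2×1.43 = 7.96 m. Hydraulic radius R = A/P = 7.293/7.96 = 0.9162 m. Q_A = (1/0.016)·7.293·0.9162^(2/3)·√0.01695 = 55.98 m³/s.
Channel B: Flow area A = b·y = 1.63 × 1.65 = 2.689 m². Wetted perimeter P = b + 2y = 1.63 + 2×1.65 = 4.93 m. Hydraulic radius R = A/P = 2.689/4.93 = 0.5455 m. Q_B = (1/0.016)·2.689·0.5455^(2/3)·√0.01695 = 14.61 m³/s.
The larger discharge is 55.98 m³/s and the smaller is 14.61 m³/s; the ratio is 3.83.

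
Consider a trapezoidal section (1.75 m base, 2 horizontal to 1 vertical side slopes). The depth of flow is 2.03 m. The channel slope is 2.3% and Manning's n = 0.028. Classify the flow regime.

supercritical

With bottom width b = 1.75 m and side slope z = 2: A = (b + zy)y = (1.75 + 2×2.03)×2.03 = 11.79 m²; P = b + 2y√(1+z²) = 1.75 + 2×2.03×2.236 = 10.83 m.
Hydraulic radius R = A/P = 11.79/10.83 = 1.089 m.
V = (1/n) R^(2/3) √S = (1/0.028) × 1.089^(2/3) × √0.023 = 5.734 m/s. Hydraulic depth D_h = A/T = 11.79/9.87 = 1.195 m.
Froude number Fr = V/√(g·D_h) = 5.734/√(9.81×1.195) = 1.67, which is greater than 1, so the flow is supercritical.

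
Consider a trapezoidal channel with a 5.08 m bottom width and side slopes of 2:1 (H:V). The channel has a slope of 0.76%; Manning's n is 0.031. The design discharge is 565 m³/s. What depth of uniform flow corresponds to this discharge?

Manning's equation rearranged: A R^(2/3) = nQ / (1·√S) = 0.031 × 565 / (√0.0076) = 200.9.
At y = 6.42 m: A R^(2/3) = 260.4 — too large.
At y = 5.73 m: A R^(2/3) = 200.9 — close enough.

y_n = 5.73 m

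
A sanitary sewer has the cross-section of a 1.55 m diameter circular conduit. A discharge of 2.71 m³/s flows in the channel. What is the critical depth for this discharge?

y_c = 0.843 m

At critical depth, Q² T / (g A³) = 1, i.e. A³/T = Q²/g = 2.71²/9.81 = 0.7486.
Trying y = 0.96 m: A³/T = 1.229 — over.
Trying y = 0.843 m: A³/T = 0.747 — matches.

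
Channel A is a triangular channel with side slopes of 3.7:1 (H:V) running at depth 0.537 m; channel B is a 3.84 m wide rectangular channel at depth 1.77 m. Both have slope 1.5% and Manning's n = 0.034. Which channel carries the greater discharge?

Channel A: For a triangular section with side slope z = 3.7: A = zy² = 3.7×0.537² = 1.067 m²; P = 2y√(1+z²) = 2×0.537×3.833 = 4.116 m. Hydraulic radius R = A/P = 1.067/4.116 = 0.2592 m. Q_A = (1/0.034)·1.067·0.2592^(2/3)·√0.015 = 1.562 m³/s.
Channel B: Flow area A = b·y = 3.84 × 1.77 = 6.797 m². Wetted perimeter P = b + 2y = 3.84 + 2×1.77 = 7.38 m. Hydraulic radius R = A/P = 6.797/7.38 = 0.921 m. Q_B = (1/0.034)·6.797·0.921^(2/3)·√0.015 = 23.18 m³/s.
Q_A = 1.562 m³/s vs Q_B = 23.18 m³/s, so channel B carries more.

channel B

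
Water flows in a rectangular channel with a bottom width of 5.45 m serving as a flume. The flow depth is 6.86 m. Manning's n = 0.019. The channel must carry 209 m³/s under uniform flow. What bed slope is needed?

Flow area A = b·y = 5.45 × 6.86 = 37.39 m². Wetted perimeter P = b + 2y = 5.45 + 2×6.86 = 19.17 m.
Hydraulic radius R = A/P = 37.39/19.17 = 1.95 m.
From Manning's equation, S = [nQ / (1 A R^(2/3))]² = [0.019 × 209 / (1 × 37.39 × 1.95^(2/3))]² = 0.00463.

S = 0.00463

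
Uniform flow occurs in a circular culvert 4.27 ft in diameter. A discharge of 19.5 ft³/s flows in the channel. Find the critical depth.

At critical depth, Q² T / (g A³) = 1, i.e. A³/T = Q²/g = 19.5²/32.2 = 11.81.
Try y = 1.11 ft: A³/T = 6.908 — low.
Try y = 1.57 ft: A³/T = 26.46 — high.
Try y = 1.27 ft: A³/T = 11.66 — matches.

y_c = 1.27 ft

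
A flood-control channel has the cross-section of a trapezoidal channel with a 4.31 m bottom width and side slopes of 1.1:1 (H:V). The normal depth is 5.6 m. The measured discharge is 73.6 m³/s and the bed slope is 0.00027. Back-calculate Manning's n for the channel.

With bottom width b = 4.31 m and side slope z = 1.1: A = (b + zy)y = (4.31 + 1.1×5.6)×5.6 = 58.63 m²; P = b + 2y√(1+z²) = 4.31 + 2×5.6×1.487 = 20.96 m.
Hydraulic radius R = A/P = 58.63/20.96 = 2.797 m.
Rearranging Manning's equation: n = (1/Q) A R^(2/3) S^(1/2) = (1/73.6) × 58.63 × 2.797^(2/3) × √0.00027 = 0.026.

n = 0.026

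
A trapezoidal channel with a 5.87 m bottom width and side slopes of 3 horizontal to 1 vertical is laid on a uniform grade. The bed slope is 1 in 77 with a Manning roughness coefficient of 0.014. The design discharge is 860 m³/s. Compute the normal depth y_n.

y_n = 3.72 m

Manning's equation rearranged: A R^(2/3) = nQ / (1·√S) = 0.014 × 860 / (√0.01299) = 105.7.
At y = 4.72 m: A R^(2/3) = 180.9 — over.
At y = 3.07 m: A R^(2/3) = 69.29 — short.
At y = 3.72 m: A R^(2/3) = 105.7 — matches.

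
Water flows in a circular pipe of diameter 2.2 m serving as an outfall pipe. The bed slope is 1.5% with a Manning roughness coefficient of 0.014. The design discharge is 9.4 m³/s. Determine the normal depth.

y_n = 0.996 m

Manning's equation rearranged: A R^(2/3) = nQ / (1·√S) = 0.014 × 9.4 / (√0.015) = 1.075.
Trying y = 1.1 m: A R^(2/3) = 1.276 — over.
Trying y = 0.775 m: A R^(2/3) = 0.6792 — short.
Trying y = 0.996 m: A R^(2/3) = 1.074 — ≈ 1.075.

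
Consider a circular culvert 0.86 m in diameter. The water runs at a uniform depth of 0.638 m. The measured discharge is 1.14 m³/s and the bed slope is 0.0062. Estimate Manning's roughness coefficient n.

n = 0.013

For a circular section of diameter D = 0.86 m at depth y = 0.638 m, the central angle is θ = 2 arccos(1 − 2y/D) = 4.151 rad. Then A = (D²/8)(θ − sin θ) = 0.4621 m² and P = Dθ/2 = 1.785 m.
Hydraulic radius R = A/P = 0.4621/1.785 = 0.2589 m.
Rearranging Manning's equation: n = (1/Q) A R^(2/3) S^(1/2) = (1/1.14) × 0.4621 × 0.2589^(2/3) × √0.0062 = 0.013.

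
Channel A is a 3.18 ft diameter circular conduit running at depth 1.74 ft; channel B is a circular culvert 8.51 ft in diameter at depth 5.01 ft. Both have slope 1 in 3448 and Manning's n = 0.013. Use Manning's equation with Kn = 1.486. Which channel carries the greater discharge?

Channel A: For a circular section of diameter D = 3.18 ft at depth y = 1.74 ft, the central angle is θ = 2 arccos(1 − 2y/D) = 3.331 rad. Then A = (D²/8)(θ − sin θ) = 4.447 ft² and P = Dθ/2 = 5.296 ft. Hydraulic radius R = A/P = 4.447/5.296 = 0.8398 ft. Q_A = (1.486/0.013)·4.447·0.8398^(2/3)·√0.00029 = 7.707 ft³/s.
Channel B: For a circular section of diameter D = 8.51 ft at depth y = 5.01 ft, the central angle is θ = 2 arccos(1 − 2y/D) = 3.498 rad. Then A = (D²/8)(θ − sin θ) = 34.83 ft² and P = Dθ/2 = 14.89 ft. Hydraulic radius R = A/P = 34.83/14.89 = 2.34 ft. Q_B = (1.486/0.013)·34.83·2.34^(2/3)·√0.00029 = 119.5 ft³/s.
Q_A = 7.707 ft³/s vs Q_B = 119.5 ft³/s, so channel B carries more.

channel B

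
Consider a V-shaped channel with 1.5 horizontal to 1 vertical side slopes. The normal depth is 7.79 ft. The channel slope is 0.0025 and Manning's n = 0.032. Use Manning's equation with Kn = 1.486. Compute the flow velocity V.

For a triangular section with side slope z = 1.5: A = zy² = 1.5×7.79² = 91.03 ft²; P = 2y√(1+z²) = 2×7.79×1.803 = 28.09 ft.
Hydraulic radius R = A/P = 91.03/28.09 = 3.241 ft.
From Manning's equation, V = (1.486/n) R^(2/3) S^(1/2) = (1.486/0.032) × 3.241^(2/3) × 0.0025^(1/2) = 5.08 ft/s.

V = 5.08 ft/s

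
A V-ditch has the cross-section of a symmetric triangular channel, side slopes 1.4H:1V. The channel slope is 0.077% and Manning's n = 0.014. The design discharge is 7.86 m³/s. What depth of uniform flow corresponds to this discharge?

Manning's equation rearranged: A R^(2/3) = nQ / (1·√S) = 0.014 × 7.86 / (√0.00077) = 3.966.
At y = 1.28 m: A R^(2/3) = 1.485 — low.
At y = 2.23 m: A R^(2/3) = 6.525 — high.
At y = 1.85 m: A R^(2/3) = 3.965 — matches.

y_n = 1.85 m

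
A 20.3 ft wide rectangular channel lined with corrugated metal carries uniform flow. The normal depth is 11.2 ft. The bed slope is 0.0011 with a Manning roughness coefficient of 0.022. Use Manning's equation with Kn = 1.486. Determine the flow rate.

Flow area A = b·y = 20.3 × 11.2 = 227.4 ft². Wetted perimeter P = b + 2y = 20.3 + 2×11.2 = 42.7 ft.
Hydraulic radius R = A/P = 227.4/42.7 = 5.325 ft.
Manning's equation: Q = (1.486/n) A R^(2/3) S^(1/2) = (1.486/0.022) × 227.4 × 5.325^(2/3) × 0.0011^(1/2) = 1550 ft³/s.

Q = 1550 ft³/s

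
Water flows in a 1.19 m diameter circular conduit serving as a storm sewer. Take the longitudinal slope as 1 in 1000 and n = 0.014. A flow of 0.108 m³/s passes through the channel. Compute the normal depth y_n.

y_n = 0.25 m

Manning's equation rearranged: A R^(2/3) = nQ / (1·√S) = 0.014 × 0.108 / (√0.001) = 0.04781.
At y = 0.185 m: A R^(2/3) = 0.02594 — short.
At y = 0.305 m: A R^(2/3) = 0.07133 — over.
At y = 0.25 m: A R^(2/3) = 0.04794 — matches.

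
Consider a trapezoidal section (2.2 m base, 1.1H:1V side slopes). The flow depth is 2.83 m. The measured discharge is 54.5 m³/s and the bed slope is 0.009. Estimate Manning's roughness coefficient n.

n = 0.033

With bottom width b = 2.2 m and side slope z = 1.1: A = (b + zy)y = (2.2 + 1.1×2.83)×2.83 = 15.04 m²; P = b + 2y√(1+z²) = 2.2 + 2×2.83×1.487 = 10.61 m.
Hydraulic radius R = A/P = 15.04/10.61 = 1.417 m.
Rearranging Manning's equation: n = (1/Q) A R^(2/3) S^(1/2) = (1/54.5) × 15.04 × 1.417^(2/3) × √0.009 = 0.033.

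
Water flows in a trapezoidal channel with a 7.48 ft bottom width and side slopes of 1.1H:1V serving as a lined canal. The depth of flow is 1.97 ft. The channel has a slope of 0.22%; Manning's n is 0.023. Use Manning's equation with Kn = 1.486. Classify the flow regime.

With bottom width b = 7.48 ft and side slope z = 1.1: A = (b + zy)y = (7.48 + 1.1×1.97)×1.97 = 19 ft²; P = b + 2y√(1+z²) = 7.48 + 2×1.97×1.487 = 13.34 ft.
Hydraulic radius R = A/P = 19/13.34 = 1.425 ft.
V = (1.486/n) R^(2/3) √S = (1.486/0.023) × 1.425^(2/3) × √0.0022 = 3.837 ft/s. Hydraulic depth D_h = A/T = 19/11.81 = 1.609 ft.
Froude number Fr = V/√(g·D_h) = 3.837/√(32.2×1.609) = 0.533, which is less than 1, so the flow is subcritical.

subcritical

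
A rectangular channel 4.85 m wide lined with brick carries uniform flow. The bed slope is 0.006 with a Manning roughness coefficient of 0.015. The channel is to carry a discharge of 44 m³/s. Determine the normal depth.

Manning's equation rearranged: A R^(2/3) = nQ / (1·√S) = 0.015 × 44 / (√0.006) = 8.521.
Trying y = 1.24 m: A R^(2/3) = 5.271 — short.
Trying y = 2 m: A R^(2/3) = 10.31 — over.
Trying y = 1.74 m: A R^(2/3) = 8.512 — close enough.

y_n = 1.74 m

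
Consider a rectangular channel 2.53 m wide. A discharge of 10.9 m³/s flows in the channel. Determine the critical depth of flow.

y_c = 1.24 m

For a rectangular channel, critical depth y_c = (q²/g)^(1/3) where q = Q/b = 10.9/2.53 = 4.308 m²/s.
So y_c = (4.308²/9.81)^(1/3) = 1.24 m.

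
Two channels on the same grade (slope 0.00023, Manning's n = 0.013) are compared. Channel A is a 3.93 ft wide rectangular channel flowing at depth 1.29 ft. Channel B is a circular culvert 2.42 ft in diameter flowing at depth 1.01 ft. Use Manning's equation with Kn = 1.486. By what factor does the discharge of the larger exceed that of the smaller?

3.58

Channel A: Flow area A = b·y = 3.93 × 1.29 = 5.07 ft². Wetted perimeter P = b + 2y = 3.93 + 2×1.29 = 6.51 ft. Hydraulic radius R = A/P = 5.07/6.51 = 0.7788 ft. Q_A = (1.486/0.013)·5.07·0.7788^(2/3)·√0.00023 = 7.439 ft³/s.
Channel B: For a circular section of diameter D = 2.42 ft at depth y = 1.01 ft, the central angle is θ = 2 arccos(1 − 2y/D) = 2.809 rad. Then A = (D²/8)(θ − sin θ) = 1.818 ft² and P = Dθ/2 = 3.399 ft. Hydraulic radius R = A/P = 1.818/3.399 = 0.5348 ft. Q_B = (1.486/0.013)·1.818·0.5348^(2/3)·√0.00023 = 2.076 ft³/s.
The larger discharge is 7.439 ft³/s and the smaller is 2.076 ft³/s; the ratio is 3.58.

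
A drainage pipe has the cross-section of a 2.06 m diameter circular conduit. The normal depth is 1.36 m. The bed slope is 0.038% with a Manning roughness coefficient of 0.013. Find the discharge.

Q = 2.48 m³/s

For a circular section of diameter D = 2.06 m at depth y = 1.36 m, the central angle is θ = 2 arccos(1 − 2y/D) = 3.794 rad. Then A = (D²/8)(θ − sin θ) = 2.334 m² and P = Dθ/2 = 3.908 m.
Hydraulic radius R = A/P = 2.334/3.908 = 0.5974 m.
Manning's equation: Q = (1/n) A R^(2/3) S^(1/2) = (1/0.013) × 2.334 × 0.5974^(2/3) × 0.00038^(1/2) = 2.48 m³/s.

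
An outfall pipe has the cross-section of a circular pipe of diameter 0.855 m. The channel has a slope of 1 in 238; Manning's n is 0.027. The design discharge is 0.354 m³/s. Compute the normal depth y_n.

y_n = 0.536 m

Manning's equation rearranged: A R^(2/3) = nQ / (1·√S) = 0.027 × 0.354 / (√0.004202) = 0.1475.
At y = 0.671 m: A R^(2/3) = 0.1968 — too large.
At y = 0.422 m: A R^(2/3) = 0.1004 — too small.
At y = 0.536 m: A R^(2/3) = 0.1473 — ≈ 0.1475.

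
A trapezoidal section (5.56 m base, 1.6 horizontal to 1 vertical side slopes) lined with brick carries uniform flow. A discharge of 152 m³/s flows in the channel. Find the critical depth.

At critical depth, Q² T / (g A³) = 1, i.e. A³/T = Q²/g = 152²/9.81 = 2355.
Trying y = 3.57 m: A³/T = 3837 — high.
Trying y = 2.57 m: A³/T = 1114 — low.
Trying y = 3.14 m: A³/T = 2352 — close enough.

y_c = 3.14 m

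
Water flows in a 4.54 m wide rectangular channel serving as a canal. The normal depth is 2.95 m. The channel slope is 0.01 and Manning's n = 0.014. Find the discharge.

Flow area A = b·y = 4.54 × 2.95 = 13.39 m². Wetted perimeter P = b + 2y = 4.54 + 2×2.95 = 10.44 m.
Hydraulic radius R = A/P = 13.39/10.44 = 1.283 m.
Manning's equation: Q = (1/n) A R^(2/3) S^(1/2) = (1/0.014) × 13.39 × 1.283^(2/3) × 0.01^(1/2) = 113 m³/s.

Q = 113 m³/s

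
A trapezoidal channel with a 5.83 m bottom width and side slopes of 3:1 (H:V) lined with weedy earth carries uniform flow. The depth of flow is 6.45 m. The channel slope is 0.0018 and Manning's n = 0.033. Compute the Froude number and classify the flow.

With bottom width b = 5.83 m and side slope z = 3: A = (b + zy)y = (5.83 + 3×6.45)×6.45 = 162.4 m²; P = b + 2y√(1+z²) = 5.83 + 2×6.45×3.162 = 46.62 m.
Hydraulic radius R = A/P = 162.4/46.62 = 3.483 m.
V = (1/n) R^(2/3) √S = (1/0.033) × 3.483^(2/3) × √0.0018 = 2.954 m/s. Hydraulic depth D_h = A/T = 162.4/44.53 = 3.647 m.
Froude number Fr = V/√(g·D_h) = 2.954/√(9.81×3.647) = 0.494, which is less than 1, so the flow is subcritical.

subcritical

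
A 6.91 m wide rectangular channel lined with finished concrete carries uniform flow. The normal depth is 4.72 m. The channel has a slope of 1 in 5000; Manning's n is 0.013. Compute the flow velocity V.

Flow area A = b·y = 6.91 × 4.72 = 32.62 m². Wetted perimeter P = b + 2y = 6.91 + 2×4.72 = 16.35 m.
Hydraulic radius R = A/P = 32.62/16.35 = 1.995 m.
From Manning's equation, V = (1/n) R^(2/3) S^(1/2) = (1/0.013) × 1.995^(2/3) × 0.0002^(1/2) = 1.72 m/s.

V = 1.72 m/s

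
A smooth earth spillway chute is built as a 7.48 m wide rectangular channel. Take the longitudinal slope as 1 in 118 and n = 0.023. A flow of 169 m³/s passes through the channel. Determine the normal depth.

y_n = 3.72 m

Manning's equation rearranged: A R^(2/3) = nQ / (1·√S) = 0.023 × 169 / (√0.008475) = 42.22.
Try y = 3.05 m: A R^(2/3) = 32.24 — too small.
Try y = 3.72 m: A R^(2/3) = 42.16 — close enough.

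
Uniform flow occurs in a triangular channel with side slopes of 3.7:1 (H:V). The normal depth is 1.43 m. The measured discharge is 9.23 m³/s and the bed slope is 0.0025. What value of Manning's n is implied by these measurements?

n = 0.032

For a triangular section with side slope z = 3.7: A = zy² = 3.7×1.43² = 7.566 m²; P = 2y√(1+z²) = 2×1.43×3.833 = 10.96 m.
Hydraulic radius R = A/P = 7.566/10.96 = 0.6902 m.
Rearranging Manning's equation: n = (1/Q) A R^(2/3) S^(1/2) = (1/9.23) × 7.566 × 0.6902^(2/3) × √0.0025 = 0.032.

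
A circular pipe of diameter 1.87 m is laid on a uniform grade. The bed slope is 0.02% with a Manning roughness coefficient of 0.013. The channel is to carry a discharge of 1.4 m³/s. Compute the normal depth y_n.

Manning's equation rearranged: A R^(2/3) = nQ / (1·√S) = 0.013 × 1.4 / (√0.0002) = 1.287.
At y = 1.57 m: A R^(2/3) = 1.689 — high.
At y = 0.917 m: A R^(2/3) = 0.8002 — low.
At y = 1.24 m: A R^(2/3) = 1.287 — ≈ 1.287.

y_n = 1.24 m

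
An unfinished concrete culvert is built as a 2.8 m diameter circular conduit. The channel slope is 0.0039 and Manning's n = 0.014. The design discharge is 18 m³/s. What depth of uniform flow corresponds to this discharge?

y_n = 1.95 m

Manning's equation rearranged: A R^(2/3) = nQ / (1·√S) = 0.014 × 18 / (√0.0039) = 4.035.
Trying y = 1.47 m: A R^(2/3) = 2.634 — too small.
Trying y = 2.21 m: A R^(2/3) = 4.681 — too large.
Trying y = 1.95 m: A R^(2/3) = 4.037 — close enough.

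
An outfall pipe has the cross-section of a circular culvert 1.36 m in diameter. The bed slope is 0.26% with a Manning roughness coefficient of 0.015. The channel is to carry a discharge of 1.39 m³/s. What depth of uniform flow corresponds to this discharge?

y_n = 0.742 m

Manning's equation rearranged: A R^(2/3) = nQ / (1·√S) = 0.015 × 1.39 / (√0.0026) = 0.4089.
Trying y = 0.921 m: A R^(2/3) = 0.5668 — high.
Trying y = 0.509 m: A R^(2/3) = 0.2109 — low.
Trying y = 0.742 m: A R^(2/3) = 0.4091 — matches.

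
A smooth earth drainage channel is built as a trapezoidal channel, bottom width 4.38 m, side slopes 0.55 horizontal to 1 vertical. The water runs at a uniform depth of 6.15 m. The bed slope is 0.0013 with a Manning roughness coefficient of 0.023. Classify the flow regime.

subcritical

With bottom width b = 4.38 m and side slope z = 0.55: A = (b + zy)y = (4.38 + 0.55×6.15)×6.15 = 47.74 m²; P = b + 2y√(1+z²) = 4.38 + 2×6.15×1.141 = 18.42 m.
Hydraulic radius R = A/P = 47.74/18.42 = 2.592 m.
V = (1/n) R^(2/3) √S = (1/0.023) × 2.592^(2/3) × √0.0013 = 2.958 m/s. Hydraulic depth D_h = A/T = 47.74/11.14 = 4.283 m.
Froude number Fr = V/√(g·D_h) = 2.958/√(9.81×4.283) = 0.456, which is less than 1, so the flow is subcritical.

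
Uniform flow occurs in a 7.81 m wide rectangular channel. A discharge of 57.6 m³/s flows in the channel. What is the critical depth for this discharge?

For a rectangular channel, critical depth y_c = (q²/g)^(1/3) where q = Q/b = 57.6/7.81 = 7.375 m²/s.
So y_c = (7.375²/9.81)^(1/3) = 1.77 m.

y_c = 1.77 m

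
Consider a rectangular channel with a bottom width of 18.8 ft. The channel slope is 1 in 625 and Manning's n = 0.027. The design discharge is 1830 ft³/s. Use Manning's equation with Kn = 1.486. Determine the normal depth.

y_n = 14 ft

Manning's equation rearranged: A R^(2/3) = nQ / (1.486·√S) = 0.027 × 1830 / (1.486 × √0.0016) = 831.3.
At y = 12.4 ft: A R^(2/3) = 712.8 — short.
At y = 17.5 ft: A R^(2/3) = 1100 — over.
At y = 14 ft: A R^(2/3) = 832.4 — ≈ 831.3.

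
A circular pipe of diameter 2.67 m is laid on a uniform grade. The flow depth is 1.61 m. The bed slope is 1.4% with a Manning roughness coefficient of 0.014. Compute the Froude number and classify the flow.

supercritical

For a circular section of diameter D = 2.67 m at depth y = 1.61 m, the central angle is θ = 2 arccos(1 − 2y/D) = 3.557 rad. Then A = (D²/8)(θ − sin θ) = 3.529 m² and P = Dθ/2 = 4.748 m.
Hydraulic radius R = A/P = 3.529/4.748 = 0.7432 m.
V = (1/n) R^(2/3) √S = (1/0.014) × 0.7432^(2/3) × √0.014 = 6.934 m/s. Hydraulic depth D_h = A/T = 3.529/2.613 = 1.351 m.
Froude number Fr = V/√(g·D_h) = 6.934/√(9.81×1.351) = 1.91, which is greater than 1, so the flow is supercritical.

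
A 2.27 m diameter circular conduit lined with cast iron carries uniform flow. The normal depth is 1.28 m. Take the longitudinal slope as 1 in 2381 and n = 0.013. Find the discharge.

For a circular section of diameter D = 2.27 m at depth y = 1.28 m, the central angle is θ = 2 arccos(1 − 2y/D) = 3.398 rad. Then A = (D²/8)(θ − sin θ) = 2.352 m² and P = Dθ/2 = 3.857 m.
Hydraulic radius R = A/P = 2.352/3.857 = 0.6098 m.
Manning's equation: Q = (1/n) A R^(2/3) S^(1/2) = (1/0.013) × 2.352 × 0.6098^(2/3) × 0.00042^(1/2) = 2.67 m³/s.

Q = 2.67 m³/s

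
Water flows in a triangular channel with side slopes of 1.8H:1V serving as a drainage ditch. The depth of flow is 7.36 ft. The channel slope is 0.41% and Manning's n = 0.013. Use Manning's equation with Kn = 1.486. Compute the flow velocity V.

V = 15.9 ft/s

For a triangular section with side slope z = 1.8: A = zy² = 1.8×7.36² = 97.51 ft²; P = 2y√(1+z²) = 2×7.36×2.059 = 30.31 ft.
Hydraulic radius R = A/P = 97.51/30.31 = 3.217 ft.
From Manning's equation, V = (1.486/n) R^(2/3) S^(1/2) = (1.486/0.013) × 3.217^(2/3) × 0.0041^(1/2) = 15.9 ft/s.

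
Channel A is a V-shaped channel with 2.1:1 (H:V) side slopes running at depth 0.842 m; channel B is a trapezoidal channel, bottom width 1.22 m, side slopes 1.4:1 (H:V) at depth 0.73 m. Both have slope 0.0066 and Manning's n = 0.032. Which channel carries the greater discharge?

channel B

Channel A: For a triangular section with side slope z = 2.1: A = zy² = 2.1×0.842² = 1.489 m²; P = 2y√(1+z²) = 2×0.842×2.326 = 3.917 m. Hydraulic radius R = A/P = 1.489/3.917 = 0.3801 m. Q_A = (1/0.032)·1.489·0.3801^(2/3)·√0.0066 = 1.983 m³/s.
Channel B: With bottom width b = 1.22 m and side slope z = 1.4: A = (b + zy)y = (1.22 + 1.4×0.73)×0.73 = 1.637 m²; P = b + 2y√(1+z²) = 1.22 + 2×0.73×1.72 = 3.732 m. Hydraulic radius R = A/P = 1.637/3.732 = 0.4386 m. Q_B = (1/0.032)·1.637·0.4386^(2/3)·√0.0066 = 2.398 m³/s.
Q_A = 1.983 m³/s vs Q_B = 2.398 m³/s, so channel B carries more.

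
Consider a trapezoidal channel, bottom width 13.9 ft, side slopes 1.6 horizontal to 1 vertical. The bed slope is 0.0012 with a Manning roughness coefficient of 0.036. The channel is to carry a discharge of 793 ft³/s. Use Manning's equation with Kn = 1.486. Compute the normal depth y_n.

y_n = 7.62 ft

Manning's equation rearranged: A R^(2/3) = nQ / (1.486·√S) = 0.036 × 793 / (1.486 × √0.0012) = 554.6.
At y = 9.53 ft: A R^(2/3) = 872.9 — too large.
At y = 7.62 ft: A R^(2/3) = 554.8 — matches.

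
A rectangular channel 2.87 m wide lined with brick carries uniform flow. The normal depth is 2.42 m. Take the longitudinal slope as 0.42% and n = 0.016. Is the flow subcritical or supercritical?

Flow area A = b·y = 2.87 × 2.42 = 6.945 m². Wetted perimeter P = b + 2y = 2.87 + 2×2.42 = 7.71 m.
Hydraulic radius R = A/P = 6.945/7.71 = 0.9008 m.
V = (1/n) R^(2/3) √S = (1/0.016) × 0.9008^(2/3) × √0.0042 = 3.778 m/s. Hydraulic depth D_h = A/T = 6.945/2.87 = 2.42 m.
Froude number Fr = V/√(g·D_h) = 3.778/√(9.81×2.42) = 0.775, which is less than 1, so the flow is subcritical.

subcritical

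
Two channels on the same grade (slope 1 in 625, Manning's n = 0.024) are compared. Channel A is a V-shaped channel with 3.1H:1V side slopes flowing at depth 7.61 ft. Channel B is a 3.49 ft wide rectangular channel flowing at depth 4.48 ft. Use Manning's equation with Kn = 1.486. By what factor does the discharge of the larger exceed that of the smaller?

Channel A: For a triangular section with side slope z = 3.1: A = zy² = 3.1×7.61² = 179.5 ft²; P = 2y√(1+z²) = 2×7.61×3.257 = 49.58 ft. Hydraulic radius R = A/P = 179.5/49.58 = 3.621 ft. Q_A = (1.486/0.024)·179.5·3.621^(2/3)·√0.0016 = 1049 ft³/s.
Channel B: Flow area A = b·y = 3.49 × 4.48 = 15.64 ft². Wetted perimeter P = b + 2y = 3.49 + 2×4.48 = 12.45 ft. Hydraulic radius R = A/P = 15.64/12.45 = 1.256 ft. Q_B = (1.486/0.024)·15.64·1.256^(2/3)·√0.0016 = 45.07 ft³/s.
The larger discharge is 1049 ft³/s and the smaller is 45.07 ft³/s; the ratio is 23.3.

23.3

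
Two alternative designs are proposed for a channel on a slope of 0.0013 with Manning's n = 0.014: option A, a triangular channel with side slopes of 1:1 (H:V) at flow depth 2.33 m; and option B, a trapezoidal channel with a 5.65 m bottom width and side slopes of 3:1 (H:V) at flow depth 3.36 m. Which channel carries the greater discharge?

Channel A: For a triangular section with side slope z = 1: A = zy² = 1×2.33² = 5.429 m²; P = 2y√(1+z²) = 2×2.33×1.414 = 6.59 m. Hydraulic radius R = A/P = 5.429/6.59 = 0.8238 m. Q_A = (1/0.014)·5.429·0.8238^(2/3)·√0.0013 = 12.29 m³/s.
Channel B: With bottom width b = 5.65 m and side slope z = 3: A = (b + zy)y = (5.65 + 3×3.36)×3.36 = 52.85 m²; P = b + 2y√(1+z²) = 5.65 + 2×3.36×3.162 = 26.9 m. Hydraulic radius R = A/P = 52.85/26.9 = 1.965 m. Q_B = (1/0.014)·52.85·1.965^(2/3)·√0.0013 = 213.5 m³/s.
Q_A = 12.29 m³/s vs Q_B = 213.5 m³/s, so channel B carries more.

channel B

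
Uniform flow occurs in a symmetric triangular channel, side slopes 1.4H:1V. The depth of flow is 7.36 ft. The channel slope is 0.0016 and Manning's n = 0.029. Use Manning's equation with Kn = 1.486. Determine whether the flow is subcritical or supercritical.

For a triangular section with side slope z = 1.4: A = zy² = 1.4×7.36² = 75.84 ft²; P = 2y√(1+z²) = 2×7.36×1.72 = 25.33 ft.
Hydraulic radius R = A/P = 75.84/25.33 = 2.995 ft.
V = (1.486/n) R^(2/3) √S = (1.486/0.029) × 2.995^(2/3) × √0.0016 = 4.258 ft/s. Hydraulic depth D_h = A/T = 75.84/20.61 = 3.68 ft.
Froude number Fr = V/√(g·D_h) = 4.258/√(32.2×3.68) = 0.391, which is less than 1, so the flow is subcritical.

subcritical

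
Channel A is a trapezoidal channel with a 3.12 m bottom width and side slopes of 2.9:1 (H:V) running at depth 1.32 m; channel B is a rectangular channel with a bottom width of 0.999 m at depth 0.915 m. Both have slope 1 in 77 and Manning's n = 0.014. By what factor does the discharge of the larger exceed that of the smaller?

18.6

Channel A: With bottom width b = 3.12 m and side slope z = 2.9: A = (b + zy)y = (3.12 + 2.9×1.32)×1.32 = 9.171 m²; P = b + 2y√(1+z²) = 3.12 + 2×1.32×3.068 = 11.22 m. Hydraulic radius R = A/P = 9.171/11.22 = 0.8175 m. Q_A = (1/0.014)·9.171·0.8175^(2/3)·√0.01299 = 65.27 m³/s.
Channel B: Flow area A = b·y = 0.999 × 0.915 = 0.9141 m². Wetted perimeter P = b + 2y = 0.999 + 2×0.915 = 2.829 m. Hydraulic radius R = A/P = 0.9141/2.829 = 0.3231 m. Q_B = (1/0.014)·0.9141·0.3231^(2/3)·√0.01299 = 3.504 m³/s.
The larger discharge is 65.27 m³/s and the smaller is 3.504 m³/s; the ratio is 18.6.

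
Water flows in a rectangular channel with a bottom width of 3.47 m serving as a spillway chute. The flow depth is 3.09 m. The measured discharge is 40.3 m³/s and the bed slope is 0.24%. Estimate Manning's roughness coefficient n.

n = 0.014

Flow area A = b·y = 3.47 × 3.09 = 10.72 m². Wetted perimeter P = b + 2y = 3.47 + 2×3.09 = 9.65 m.
Hydraulic radius R = A/P = 10.72/9.65 = 1.111 m.
Rearranging Manning's equation: n = (1/Q) A R^(2/3) S^(1/2) = (1/40.3) × 10.72 × 1.111^(2/3) × √0.0024 = 0.014.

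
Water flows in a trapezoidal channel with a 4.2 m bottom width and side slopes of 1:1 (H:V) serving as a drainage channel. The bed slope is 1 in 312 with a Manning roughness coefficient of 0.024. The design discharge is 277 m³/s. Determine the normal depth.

Manning's equation rearranged: A R^(2/3) = nQ / (1·√S) = 0.024 × 277 / (√0.003205) = 117.4.
Trying y = 6.67 m: A R^(2/3) = 155.6 — high.
Trying y = 5.21 m: A R^(2/3) = 92.44 — low.
Trying y = 5.84 m: A R^(2/3) = 117.3 — close enough.

y_n = 5.84 m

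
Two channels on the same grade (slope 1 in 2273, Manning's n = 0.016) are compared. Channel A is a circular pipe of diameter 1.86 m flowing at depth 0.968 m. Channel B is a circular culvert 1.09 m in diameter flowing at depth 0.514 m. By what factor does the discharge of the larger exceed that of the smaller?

Channel A: For a circular section of diameter D = 1.86 m at depth y = 0.968 m, the central angle is θ = 2 arccos(1 − 2y/D) = 3.223 rad. Then A = (D²/8)(θ − sin θ) = 1.429 m² and P = Dθ/2 = 2.998 m. Hydraulic radius R = A/P = 1.429/2.998 = 0.4768 m. Q_A = (1/0.016)·1.429·0.4768^(2/3)·√0.0004399 = 1.143 m³/s.
Channel B: For a circular section of diameter D = 1.09 m at depth y = 0.514 m, the central angle is θ = 2 arccos(1 − 2y/D) = 3.028 rad. Then A = (D²/8)(θ − sin θ) = 0.4328 m² and P = Dθ/2 = 1.65 m. Hydraulic radius R = A/P = 0.4328/1.65 = 0.2623 m. Q_B = (1/0.016)·0.4328·0.2623^(2/3)·√0.0004399 = 0.2325 m³/s.
The larger discharge is 1.143 m³/s and the smaller is 0.2325 m³/s; the ratio is 4.92.

4.92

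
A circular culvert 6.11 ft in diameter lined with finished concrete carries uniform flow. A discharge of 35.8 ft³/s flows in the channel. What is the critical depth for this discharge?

At critical depth, Q² T / (g A³) = 1, i.e. A³/T = Q²/g = 35.8²/32.2 = 39.8.
At y = 1.93 ft: A³/T = 88.29 — high.
At y = 1.57 ft: A³/T = 39.61 — ≈ 39.8.

y_c = 1.57 ft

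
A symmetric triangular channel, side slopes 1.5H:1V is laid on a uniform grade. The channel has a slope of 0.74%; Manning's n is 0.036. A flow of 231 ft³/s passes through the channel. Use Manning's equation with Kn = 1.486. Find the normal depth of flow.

y_n = 5.12 ft

Manning's equation rearranged: A R^(2/3) = nQ / (1.486·√S) = 0.036 × 231 / (1.486 × √0.0074) = 65.05.
Trying y = 4.05 ft: A R^(2/3) = 34.84 — too small.
Trying y = 5.92 ft: A R^(2/3) = 95.87 — too large.
Trying y = 5.12 ft: A R^(2/3) = 65.1 — close enough.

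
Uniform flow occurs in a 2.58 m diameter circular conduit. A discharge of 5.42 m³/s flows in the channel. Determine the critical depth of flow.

y_c = 1.04 m

At critical depth, Q² T / (g A³) = 1, i.e. A³/T = Q²/g = 5.42²/9.81 = 2.995.
At y = 1.15 m: A³/T = 4.462 — over.
At y = 0.718 m: A³/T = 0.7252 — short.
At y = 1.04 m: A³/T = 3.035 — matches.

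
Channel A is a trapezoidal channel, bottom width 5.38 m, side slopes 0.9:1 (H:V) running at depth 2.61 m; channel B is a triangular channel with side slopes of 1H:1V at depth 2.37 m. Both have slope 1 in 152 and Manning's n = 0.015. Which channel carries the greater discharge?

channel A

Channel A: With bottom width b = 5.38 m and side slope z = 0.9: A = (b + zy)y = (5.38 + 0.9×2.61)×2.61 = 20.17 m²; P = b + 2y√(1+z²) = 5.38 + 2×2.61×1.345 = 12.4 m. Hydraulic radius R = A/P = 20.17/12.4 = 1.626 m. Q_A = (1/0.015)·20.17·1.626^(2/3)·√0.006579 = 150.9 m³/s.
Channel B: For a triangular section with side slope z = 1: A = zy² = 1×2.37² = 5.617 m²; P = 2y√(1+z²) = 2×2.37×1.414 = 6.703 m. Hydraulic radius R = A/P = 5.617/6.703 = 0.8379 m. Q_B = (1/0.015)·5.617·0.8379^(2/3)·√0.006579 = 27 m³/s.
Q_A = 150.9 m³/s vs Q_B = 27 m³/s, so channel A carries more.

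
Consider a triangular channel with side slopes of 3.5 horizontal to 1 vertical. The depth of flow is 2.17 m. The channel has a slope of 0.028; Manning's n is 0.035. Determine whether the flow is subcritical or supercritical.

supercritical

For a triangular section with side slope z = 3.5: A = zy² = 3.5×2.17² = 16.48 m²; P = 2y√(1+z²) = 2×2.17×3.64 = 15.8 m.
Hydraulic radius R = A/P = 16.48/15.8 = 1.043 m.
V = (1/n) R^(2/3) √S = (1/0.035) × 1.043^(2/3) × √0.028 = 4.918 m/s. Hydraulic depth D_h = A/T = 16.48/15.19 = 1.085 m.
Froude number Fr = V/√(g·D_h) = 4.918/√(9.81×1.085) = 1.51, which is greater than 1, so the flow is supercritical.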